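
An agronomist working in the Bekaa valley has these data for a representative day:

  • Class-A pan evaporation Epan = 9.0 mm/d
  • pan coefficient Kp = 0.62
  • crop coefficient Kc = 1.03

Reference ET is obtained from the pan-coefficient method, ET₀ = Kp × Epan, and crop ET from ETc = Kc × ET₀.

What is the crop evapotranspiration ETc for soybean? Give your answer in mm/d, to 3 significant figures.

ET₀ = 0.62 × 9.0 = 5.5800 mm/d
ETc = Kc × ET₀ = 1.03 × 5.5800 = 5.7474 mm/d

5.75 mm/d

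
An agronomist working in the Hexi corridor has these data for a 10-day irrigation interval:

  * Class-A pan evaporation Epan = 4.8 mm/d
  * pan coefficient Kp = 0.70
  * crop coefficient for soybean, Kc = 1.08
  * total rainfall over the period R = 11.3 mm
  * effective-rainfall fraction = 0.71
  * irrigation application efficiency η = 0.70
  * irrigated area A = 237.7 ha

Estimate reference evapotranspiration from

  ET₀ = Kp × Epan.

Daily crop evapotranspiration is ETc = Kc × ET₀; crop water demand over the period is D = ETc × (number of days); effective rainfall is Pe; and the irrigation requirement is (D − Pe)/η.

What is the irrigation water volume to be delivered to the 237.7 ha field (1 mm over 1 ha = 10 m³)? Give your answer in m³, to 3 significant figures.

96000 m³

ET₀ = 0.70 × 4.8 = 3.3600 mm/d
ETc = Kc × ET₀ = 1.08 × 3.3600 = 3.6288 mm/d
Crop demand D = ETc × 10 d = 3.6288 × 10 = 36.288 mm
Pe = 0.71 × 11.3 = 8.023 mm
D − Pe = 36.288 − 8.023 = 28.265 mm
Gross irrigation = 28.265 / 0.70 = 40.379 mm
Volume = 40.379 mm × 237.7 ha × 10 = 95980.9 m³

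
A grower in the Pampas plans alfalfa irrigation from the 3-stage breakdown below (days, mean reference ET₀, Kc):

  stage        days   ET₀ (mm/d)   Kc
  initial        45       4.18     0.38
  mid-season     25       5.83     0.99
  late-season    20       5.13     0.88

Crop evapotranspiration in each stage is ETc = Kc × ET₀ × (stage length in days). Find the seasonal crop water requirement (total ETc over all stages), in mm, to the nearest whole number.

306 mm

initial: 0.38 × 4.18 × 45 = 71.48 mm
mid-season: 0.99 × 5.83 × 25 = 144.29 mm
late-season: 0.88 × 5.13 × 20 = 90.29 mm
Seasonal total = 306.06 mm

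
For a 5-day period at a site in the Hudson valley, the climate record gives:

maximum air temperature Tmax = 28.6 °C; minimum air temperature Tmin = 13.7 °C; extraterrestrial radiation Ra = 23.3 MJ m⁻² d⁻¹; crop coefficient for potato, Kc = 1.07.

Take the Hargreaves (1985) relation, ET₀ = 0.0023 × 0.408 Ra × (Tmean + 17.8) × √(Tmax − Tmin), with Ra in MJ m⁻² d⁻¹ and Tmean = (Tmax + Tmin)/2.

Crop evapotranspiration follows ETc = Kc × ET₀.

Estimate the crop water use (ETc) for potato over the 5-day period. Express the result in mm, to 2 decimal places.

17.59 mm

Tmean = (28.6 + 13.7)/2 = 21.15 °C
0.408 Ra = 0.408 × 23.3 = 9.5064 mm/d equivalent
ET₀ = 0.0023 × 9.5064 × (21.15 + 17.8) × √14.9 = 0.0023 × 9.5064 × 38.95 × 3.8601 = 3.2874 mm/d
ETc = Kc × ET₀ = 1.07 × 3.2874 = 3.5175 mm/d
Over 5 days: 3.5175 × 5 = 17.588 mm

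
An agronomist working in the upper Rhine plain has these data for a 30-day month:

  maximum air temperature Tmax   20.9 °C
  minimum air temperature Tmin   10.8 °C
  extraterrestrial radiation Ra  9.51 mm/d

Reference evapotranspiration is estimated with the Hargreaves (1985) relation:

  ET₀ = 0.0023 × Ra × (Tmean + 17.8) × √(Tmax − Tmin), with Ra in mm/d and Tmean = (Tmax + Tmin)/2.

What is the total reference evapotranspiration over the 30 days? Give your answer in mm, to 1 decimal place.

70.2 mm

Tmean = (20.9 + 10.8)/2 = 15.85 °C
ET₀ = 0.0023 × 9.51 × (15.85 + 17.8) × √10.1 = 0.0023 × 9.51 × 33.65 × 3.1780 = 2.3391 mm/d
Over 30 days: 2.3391 × 30 = 70.173 mm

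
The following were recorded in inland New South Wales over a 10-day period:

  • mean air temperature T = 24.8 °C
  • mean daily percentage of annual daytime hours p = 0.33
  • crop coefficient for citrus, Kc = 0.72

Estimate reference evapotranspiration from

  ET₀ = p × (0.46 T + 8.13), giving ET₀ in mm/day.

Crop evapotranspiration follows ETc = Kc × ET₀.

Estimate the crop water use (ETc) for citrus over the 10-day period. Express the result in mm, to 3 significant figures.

ET₀ = 0.33 × (0.46 × 24.8 + 8.13) = 0.33 × 19.538 = 6.4475 mm/d
ETc = Kc × ET₀ = 0.72 × 6.4475 = 4.6422 mm/d
Over 10 days: 4.6422 × 10 = 46.422 mm

46.4 mm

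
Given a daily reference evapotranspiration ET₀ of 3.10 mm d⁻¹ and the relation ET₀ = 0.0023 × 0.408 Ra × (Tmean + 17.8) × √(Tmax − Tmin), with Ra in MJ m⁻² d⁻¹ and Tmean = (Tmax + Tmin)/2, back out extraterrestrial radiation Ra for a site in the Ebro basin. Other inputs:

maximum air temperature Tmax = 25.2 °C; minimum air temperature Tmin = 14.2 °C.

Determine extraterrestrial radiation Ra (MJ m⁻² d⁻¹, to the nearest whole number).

27 MJ m⁻² d⁻¹

Tmean = (25.2+14.2)/2 = 19.70 °C; ΔT = 11.0
Ra = ET₀ / [0.0023 × 0.408 × (Tmean+17.8) × √ΔT]
   = 3.10 / (0.0023 × 0.408 × 37.50 × 3.3166) = 26.561 MJ m⁻² d⁻¹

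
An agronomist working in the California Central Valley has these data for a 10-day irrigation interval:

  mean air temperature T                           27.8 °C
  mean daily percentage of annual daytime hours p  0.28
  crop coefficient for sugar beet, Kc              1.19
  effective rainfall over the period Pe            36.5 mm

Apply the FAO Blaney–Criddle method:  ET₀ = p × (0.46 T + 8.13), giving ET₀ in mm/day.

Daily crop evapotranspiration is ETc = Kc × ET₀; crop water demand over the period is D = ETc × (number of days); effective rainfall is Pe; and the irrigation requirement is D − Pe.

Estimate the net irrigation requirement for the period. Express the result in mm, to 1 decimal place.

ET₀ = 0.28 × (0.46 × 27.8 + 8.13) = 0.28 × 20.918 = 5.8570 mm/d
ETc = Kc × ET₀ = 1.19 × 5.8570 = 6.9698 mm/d
Crop demand D = ETc × 10 d = 6.9698 × 10 = 69.698 mm
D − Pe = 69.698 − 36.5 = 33.198 mm

33.2 mm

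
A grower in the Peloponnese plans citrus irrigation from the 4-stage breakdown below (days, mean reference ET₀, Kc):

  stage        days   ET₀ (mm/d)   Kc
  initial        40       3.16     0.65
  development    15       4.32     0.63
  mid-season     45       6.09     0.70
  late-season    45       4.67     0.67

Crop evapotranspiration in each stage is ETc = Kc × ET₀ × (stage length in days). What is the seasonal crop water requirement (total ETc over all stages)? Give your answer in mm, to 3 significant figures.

initial: 0.65 × 3.16 × 40 = 82.16 mm
development: 0.63 × 4.32 × 15 = 40.82 mm
mid-season: 0.70 × 6.09 × 45 = 191.84 mm
late-season: 0.67 × 4.67 × 45 = 140.80 mm
Seasonal total = 455.62 mm

456 mm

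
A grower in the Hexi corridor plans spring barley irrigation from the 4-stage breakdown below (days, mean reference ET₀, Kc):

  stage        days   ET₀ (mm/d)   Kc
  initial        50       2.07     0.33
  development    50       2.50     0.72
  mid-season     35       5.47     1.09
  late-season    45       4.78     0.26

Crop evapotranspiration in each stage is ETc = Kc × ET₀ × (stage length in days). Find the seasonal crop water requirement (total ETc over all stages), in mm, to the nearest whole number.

initial: 0.33 × 2.07 × 50 = 34.16 mm
development: 0.72 × 2.50 × 50 = 90.00 mm
mid-season: 1.09 × 5.47 × 35 = 208.68 mm
late-season: 0.26 × 4.78 × 45 = 55.93 mm
Seasonal total = 388.77 mm

389 mm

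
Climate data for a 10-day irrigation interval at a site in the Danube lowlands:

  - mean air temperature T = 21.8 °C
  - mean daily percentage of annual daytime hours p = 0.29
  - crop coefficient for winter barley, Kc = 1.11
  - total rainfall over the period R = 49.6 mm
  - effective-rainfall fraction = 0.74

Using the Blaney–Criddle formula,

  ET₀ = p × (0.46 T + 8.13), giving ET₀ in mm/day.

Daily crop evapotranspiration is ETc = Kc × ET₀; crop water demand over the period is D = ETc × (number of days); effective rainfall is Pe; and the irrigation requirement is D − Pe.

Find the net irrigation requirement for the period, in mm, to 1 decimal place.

21.7 mm

ET₀ = 0.29 × (0.46 × 21.8 + 8.13) = 0.29 × 18.158 = 5.2658 mm/d
ETc = Kc × ET₀ = 1.11 × 5.2658 = 5.8450 mm/d
Crop demand D = ETc × 10 d = 5.8450 × 10 = 58.450 mm
Pe = 0.74 × 49.6 = 36.704 mm
D − Pe = 58.450 − 36.704 = 21.746 mm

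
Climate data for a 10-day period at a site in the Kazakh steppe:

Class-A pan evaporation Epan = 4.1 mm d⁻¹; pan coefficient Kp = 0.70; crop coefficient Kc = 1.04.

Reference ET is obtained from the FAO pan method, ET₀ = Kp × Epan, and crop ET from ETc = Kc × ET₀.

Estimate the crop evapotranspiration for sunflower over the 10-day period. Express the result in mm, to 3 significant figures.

ET₀ = 0.70 × 4.1 = 2.8700 mm/d
ETc = Kc × ET₀ = 1.04 × 2.8700 = 2.9848 mm/d
Over 10 days: 2.9848 × 10 = 29.848 mm

29.8 mm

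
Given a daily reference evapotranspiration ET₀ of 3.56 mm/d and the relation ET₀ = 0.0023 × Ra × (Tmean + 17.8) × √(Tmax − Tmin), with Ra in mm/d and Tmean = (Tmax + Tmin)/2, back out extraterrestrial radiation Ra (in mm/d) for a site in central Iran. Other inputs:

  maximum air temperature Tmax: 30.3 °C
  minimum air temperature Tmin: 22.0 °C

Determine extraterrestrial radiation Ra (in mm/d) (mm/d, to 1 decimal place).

12.2 mm/d

Tmean = 26.15 °C; √ΔT = 2.8810
Ra = ET₀ / [0.0023 × (Tmean+17.8) × √ΔT] = 3.56 / (0.0023 × 43.95 × 2.8810) = 12.224 mm/d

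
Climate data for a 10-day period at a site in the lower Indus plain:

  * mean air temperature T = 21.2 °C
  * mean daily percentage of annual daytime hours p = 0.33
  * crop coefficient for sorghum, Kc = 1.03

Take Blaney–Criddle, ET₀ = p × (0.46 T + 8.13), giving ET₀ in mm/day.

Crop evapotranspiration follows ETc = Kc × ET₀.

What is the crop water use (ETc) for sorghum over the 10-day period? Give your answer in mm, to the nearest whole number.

61 mm

ET₀ = 0.33 × (0.46 × 21.2 + 8.13) = 0.33 × 17.882 = 5.9011 mm/d
ETc = Kc × ET₀ = 1.03 × 5.9011 = 6.0781 mm/d
Over 10 days: 6.0781 × 10 = 60.781 mm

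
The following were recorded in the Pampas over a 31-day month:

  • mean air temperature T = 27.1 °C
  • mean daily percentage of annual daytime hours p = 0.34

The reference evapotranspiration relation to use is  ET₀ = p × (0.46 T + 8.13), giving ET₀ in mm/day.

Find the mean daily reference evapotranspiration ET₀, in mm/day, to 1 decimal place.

ET₀ = 0.34 × (0.46 × 27.1 + 8.13) = 0.34 × 20.596 = 7.0026 mm/d

7.0 mm/day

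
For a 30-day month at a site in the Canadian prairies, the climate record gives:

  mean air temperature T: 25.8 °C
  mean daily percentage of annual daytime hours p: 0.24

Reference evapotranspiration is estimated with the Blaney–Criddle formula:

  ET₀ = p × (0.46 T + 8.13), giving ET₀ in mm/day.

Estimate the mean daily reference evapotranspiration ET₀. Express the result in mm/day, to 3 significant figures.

4.80 mm/day

ET₀ = 0.24 × (0.46 × 25.8 + 8.13) = 0.24 × 19.998 = 4.7995 mm/d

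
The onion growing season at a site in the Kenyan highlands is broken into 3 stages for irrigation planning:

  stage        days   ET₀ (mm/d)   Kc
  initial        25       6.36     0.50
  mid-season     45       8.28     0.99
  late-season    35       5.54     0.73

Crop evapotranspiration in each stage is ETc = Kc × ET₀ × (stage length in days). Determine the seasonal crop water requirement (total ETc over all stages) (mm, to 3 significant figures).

590 mm

initial: 0.50 × 6.36 × 25 = 79.50 mm
mid-season: 0.99 × 8.28 × 45 = 368.87 mm
late-season: 0.73 × 5.54 × 35 = 141.55 mm
Seasonal total = 589.92 mm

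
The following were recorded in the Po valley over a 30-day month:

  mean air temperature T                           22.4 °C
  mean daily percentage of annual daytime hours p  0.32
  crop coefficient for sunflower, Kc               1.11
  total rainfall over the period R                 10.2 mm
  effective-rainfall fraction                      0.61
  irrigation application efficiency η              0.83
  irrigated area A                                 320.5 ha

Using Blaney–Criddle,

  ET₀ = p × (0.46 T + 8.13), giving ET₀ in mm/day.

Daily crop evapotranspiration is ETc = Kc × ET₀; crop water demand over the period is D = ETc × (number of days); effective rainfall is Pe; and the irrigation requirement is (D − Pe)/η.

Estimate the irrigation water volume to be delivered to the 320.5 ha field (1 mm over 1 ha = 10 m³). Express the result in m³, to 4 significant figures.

ET₀ = 0.32 × (0.46 × 22.4 + 8.13) = 0.32 × 18.434 = 5.8989 mm/d
ETc = Kc × ET₀ = 1.11 × 5.8989 = 6.5478 mm/d
Crop demand D = ETc × 30 d = 6.5478 × 30 = 196.434 mm
Pe = 0.61 × 10.2 = 6.222 mm
D − Pe = 196.434 − 6.222 = 190.212 mm
Gross irrigation = 190.212 / 0.83 = 229.171 mm
Volume = 229.171 mm × 320.5 ha × 10 = 734493.1 m³

734500 m³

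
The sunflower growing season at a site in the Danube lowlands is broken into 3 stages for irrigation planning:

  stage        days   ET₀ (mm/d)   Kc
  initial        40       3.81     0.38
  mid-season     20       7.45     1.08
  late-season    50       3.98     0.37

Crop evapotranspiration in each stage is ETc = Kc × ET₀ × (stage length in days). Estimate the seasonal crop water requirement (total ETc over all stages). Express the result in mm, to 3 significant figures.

initial: 0.38 × 3.81 × 40 = 57.91 mm
mid-season: 1.08 × 7.45 × 20 = 160.92 mm
late-season: 0.37 × 3.98 × 50 = 73.63 mm
Seasonal total = 292.46 mm

292 mm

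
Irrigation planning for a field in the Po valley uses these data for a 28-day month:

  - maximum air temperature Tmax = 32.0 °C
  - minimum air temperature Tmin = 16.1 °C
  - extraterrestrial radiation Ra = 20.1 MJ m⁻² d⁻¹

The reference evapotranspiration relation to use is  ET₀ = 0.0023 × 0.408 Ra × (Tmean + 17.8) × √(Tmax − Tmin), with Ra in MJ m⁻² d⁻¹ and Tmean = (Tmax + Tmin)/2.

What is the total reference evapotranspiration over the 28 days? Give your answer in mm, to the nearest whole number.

Tmean = (32.0 + 16.1)/2 = 24.05 °C
0.408 Ra = 0.408 × 20.1 = 8.2008 mm/d equivalent
ET₀ = 0.0023 × 8.2008 × (24.05 + 17.8) × √15.9 = 0.0023 × 8.2008 × 41.85 × 3.9875 = 3.1476 mm/d
Over 28 days: 3.1476 × 28 = 88.133 mm

88 mm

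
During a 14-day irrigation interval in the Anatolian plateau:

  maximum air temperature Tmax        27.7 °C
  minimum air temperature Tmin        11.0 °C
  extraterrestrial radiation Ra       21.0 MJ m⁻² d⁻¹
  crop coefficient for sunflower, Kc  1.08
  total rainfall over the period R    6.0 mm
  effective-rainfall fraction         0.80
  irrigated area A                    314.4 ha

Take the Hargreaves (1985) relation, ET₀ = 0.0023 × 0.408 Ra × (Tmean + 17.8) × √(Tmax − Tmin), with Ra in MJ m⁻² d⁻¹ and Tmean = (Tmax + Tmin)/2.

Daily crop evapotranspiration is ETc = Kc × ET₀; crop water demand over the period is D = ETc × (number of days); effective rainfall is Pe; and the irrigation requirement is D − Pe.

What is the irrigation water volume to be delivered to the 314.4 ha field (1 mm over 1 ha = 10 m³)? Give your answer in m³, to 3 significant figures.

Tmean = (27.7 + 11.0)/2 = 19.35 °C
0.408 Ra = 0.408 × 21.0 = 8.5680 mm/d equivalent
ET₀ = 0.0023 × 8.5680 × (19.35 + 17.8) × √16.7 = 0.0023 × 8.5680 × 37.15 × 4.0866 = 2.9918 mm/d
ETc = Kc × ET₀ = 1.08 × 2.9918 = 3.2311 mm/d
Crop demand D = ETc × 14 d = 3.2311 × 14 = 45.235 mm
Pe = 0.80 × 6.0 = 4.800 mm
D − Pe = 45.235 − 4.800 = 40.435 mm
Volume = 40.435 mm × 314.4 ha × 10 = 127127.6 m³

127000 m³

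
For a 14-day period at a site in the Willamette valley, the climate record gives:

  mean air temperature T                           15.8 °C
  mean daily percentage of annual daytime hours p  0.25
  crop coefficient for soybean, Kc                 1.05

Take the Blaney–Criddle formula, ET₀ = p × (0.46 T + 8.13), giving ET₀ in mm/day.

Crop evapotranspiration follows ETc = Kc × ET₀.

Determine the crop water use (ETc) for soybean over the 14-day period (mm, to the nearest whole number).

57 mm

ET₀ = 0.25 × (0.46 × 15.8 + 8.13) = 0.25 × 15.398 = 3.8495 mm/d
ETc = Kc × ET₀ = 1.05 × 3.8495 = 4.0420 mm/d
Over 14 days: 4.0420 × 14 = 56.588 mm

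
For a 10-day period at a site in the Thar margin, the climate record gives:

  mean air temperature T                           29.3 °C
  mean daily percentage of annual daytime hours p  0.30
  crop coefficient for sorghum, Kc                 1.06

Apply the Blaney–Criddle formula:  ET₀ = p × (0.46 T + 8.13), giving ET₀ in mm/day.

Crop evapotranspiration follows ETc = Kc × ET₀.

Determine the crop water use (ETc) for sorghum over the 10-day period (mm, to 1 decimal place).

68.7 mm

ET₀ = 0.30 × (0.46 × 29.3 + 8.13) = 0.30 × 21.608 = 6.4824 mm/d
ETc = Kc × ET₀ = 1.06 × 6.4824 = 6.8713 mm/d
Over 10 days: 6.8713 × 10 = 68.713 mm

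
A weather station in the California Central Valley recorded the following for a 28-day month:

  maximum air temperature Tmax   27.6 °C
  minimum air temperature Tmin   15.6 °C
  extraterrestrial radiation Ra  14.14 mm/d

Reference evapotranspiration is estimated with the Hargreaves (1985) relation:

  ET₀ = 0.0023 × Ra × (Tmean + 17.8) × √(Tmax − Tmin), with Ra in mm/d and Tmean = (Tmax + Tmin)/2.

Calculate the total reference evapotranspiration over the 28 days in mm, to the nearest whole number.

124 mm

Tmean = (27.6 + 15.6)/2 = 21.60 °C
ET₀ = 0.0023 × 14.14 × (21.60 + 17.8) × √12.0 = 0.0023 × 14.14 × 39.40 × 3.4641 = 4.4388 mm/d
Over 28 days: 4.4388 × 28 = 124.286 mm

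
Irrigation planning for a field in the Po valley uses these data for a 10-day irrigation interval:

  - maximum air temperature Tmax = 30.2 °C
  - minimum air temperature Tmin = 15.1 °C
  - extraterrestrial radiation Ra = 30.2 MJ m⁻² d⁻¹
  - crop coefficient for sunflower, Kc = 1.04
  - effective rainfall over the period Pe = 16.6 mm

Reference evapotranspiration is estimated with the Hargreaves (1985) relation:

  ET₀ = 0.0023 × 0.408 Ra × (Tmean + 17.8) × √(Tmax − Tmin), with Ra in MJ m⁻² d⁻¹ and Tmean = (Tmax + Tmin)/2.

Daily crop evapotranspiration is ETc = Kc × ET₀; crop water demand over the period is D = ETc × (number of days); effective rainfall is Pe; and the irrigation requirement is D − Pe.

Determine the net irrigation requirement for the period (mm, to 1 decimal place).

Tmean = (30.2 + 15.1)/2 = 22.65 °C
0.408 Ra = 0.408 × 30.2 = 12.3216 mm/d equivalent
ET₀ = 0.0023 × 12.3216 × (22.65 + 17.8) × √15.1 = 0.0023 × 12.3216 × 40.45 × 3.8859 = 4.4546 mm/d
ETc = Kc × ET₀ = 1.04 × 4.4546 = 4.6328 mm/d
Crop demand D = ETc × 10 d = 4.6328 × 10 = 46.328 mm
D − Pe = 46.328 − 16.6 = 29.728 mm

29.7 mm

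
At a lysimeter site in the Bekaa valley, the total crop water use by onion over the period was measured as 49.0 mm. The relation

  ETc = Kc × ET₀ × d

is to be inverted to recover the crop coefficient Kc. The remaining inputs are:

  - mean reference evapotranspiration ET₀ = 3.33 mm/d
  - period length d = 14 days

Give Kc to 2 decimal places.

ETc = Kc × ET₀ × d  ⇒  Kc = ETc / (ET₀ × d)
Kc = 49.0 / (3.33 × 14) = 49.0 / 46.62 = 1.0511

1.05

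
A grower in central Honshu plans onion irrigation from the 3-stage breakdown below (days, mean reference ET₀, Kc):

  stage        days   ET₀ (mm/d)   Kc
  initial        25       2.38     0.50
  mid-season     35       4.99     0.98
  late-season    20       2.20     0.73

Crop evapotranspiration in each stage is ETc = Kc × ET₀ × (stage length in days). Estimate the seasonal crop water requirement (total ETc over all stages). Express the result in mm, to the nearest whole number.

initial: 0.50 × 2.38 × 25 = 29.75 mm
mid-season: 0.98 × 4.99 × 35 = 171.16 mm
late-season: 0.73 × 2.20 × 20 = 32.12 mm
Seasonal total = 233.03 mm

233 mm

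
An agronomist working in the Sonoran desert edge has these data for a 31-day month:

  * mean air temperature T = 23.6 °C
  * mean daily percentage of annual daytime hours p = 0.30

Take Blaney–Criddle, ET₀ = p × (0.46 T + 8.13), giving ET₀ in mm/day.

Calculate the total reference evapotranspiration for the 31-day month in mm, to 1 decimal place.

176.6 mm

ET₀ = 0.30 × (0.46 × 23.6 + 8.13) = 0.30 × 18.986 = 5.6958 mm/d
Monthly total = 5.6958 × 31 = 176.570 mm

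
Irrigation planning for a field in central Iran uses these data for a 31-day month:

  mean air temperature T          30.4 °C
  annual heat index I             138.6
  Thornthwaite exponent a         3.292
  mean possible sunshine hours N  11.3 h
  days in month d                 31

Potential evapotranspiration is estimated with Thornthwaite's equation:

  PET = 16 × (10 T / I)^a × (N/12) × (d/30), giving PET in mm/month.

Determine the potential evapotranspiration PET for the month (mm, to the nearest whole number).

207 mm

10T/I = 10 × 30.4 / 138.6 = 2.1934
(10T/I)^a = 2.1934^3.292 = 13.2727
Uncorrected PET = 16 × 13.2727 = 212.363 mm
Correction = (N/12)(d/30) = (11.3/12)(31/30) = 0.9731
PET = 212.363 × 0.9731 = 206.650 mm/month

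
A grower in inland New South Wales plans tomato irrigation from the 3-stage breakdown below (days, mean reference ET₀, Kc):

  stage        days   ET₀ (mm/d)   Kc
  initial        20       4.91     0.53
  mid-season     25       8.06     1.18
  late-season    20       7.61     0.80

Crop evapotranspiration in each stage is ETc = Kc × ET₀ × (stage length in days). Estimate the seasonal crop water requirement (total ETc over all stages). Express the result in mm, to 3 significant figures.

initial: 0.53 × 4.91 × 20 = 52.05 mm
mid-season: 1.18 × 8.06 × 25 = 237.77 mm
late-season: 0.80 × 7.61 × 20 = 121.76 mm
Seasonal total = 411.58 mm

412 mm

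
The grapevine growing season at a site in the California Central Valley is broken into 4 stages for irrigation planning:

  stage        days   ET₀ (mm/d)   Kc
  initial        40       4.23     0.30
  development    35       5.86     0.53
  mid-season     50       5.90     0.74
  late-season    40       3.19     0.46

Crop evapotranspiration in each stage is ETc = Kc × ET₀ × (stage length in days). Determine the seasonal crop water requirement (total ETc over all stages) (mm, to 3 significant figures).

initial: 0.30 × 4.23 × 40 = 50.76 mm
development: 0.53 × 5.86 × 35 = 108.70 mm
mid-season: 0.74 × 5.90 × 50 = 218.30 mm
late-season: 0.46 × 3.19 × 40 = 58.70 mm
Seasonal total = 436.46 mm

436 mm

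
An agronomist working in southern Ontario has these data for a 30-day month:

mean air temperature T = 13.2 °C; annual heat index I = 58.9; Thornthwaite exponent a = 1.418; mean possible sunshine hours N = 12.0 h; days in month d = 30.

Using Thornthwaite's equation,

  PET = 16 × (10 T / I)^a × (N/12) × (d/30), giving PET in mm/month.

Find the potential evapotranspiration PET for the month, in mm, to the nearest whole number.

10T/I = 10 × 13.2 / 58.9 = 2.2411
(10T/I)^a = 2.2411^1.418 = 3.1402
Uncorrected PET = 16 × 3.1402 = 50.243 mm
Correction = (N/12)(d/30) = (12.0/12)(30/30) = 1.0000
PET = 50.243 × 1.0000 = 50.243 mm/month

50 mm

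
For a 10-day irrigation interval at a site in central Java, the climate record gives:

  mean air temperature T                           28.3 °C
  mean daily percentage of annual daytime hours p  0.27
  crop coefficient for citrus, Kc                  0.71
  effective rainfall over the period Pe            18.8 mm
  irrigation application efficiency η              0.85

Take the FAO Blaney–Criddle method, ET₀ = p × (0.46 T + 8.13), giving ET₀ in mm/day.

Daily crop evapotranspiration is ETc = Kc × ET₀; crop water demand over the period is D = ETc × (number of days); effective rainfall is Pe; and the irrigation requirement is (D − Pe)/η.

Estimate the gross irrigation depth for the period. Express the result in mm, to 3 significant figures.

ET₀ = 0.27 × (0.46 × 28.3 + 8.13) = 0.27 × 21.148 = 5.7100 mm/d
ETc = Kc × ET₀ = 0.71 × 5.7100 = 4.0541 mm/d
Crop demand D = ETc × 10 d = 4.0541 × 10 = 40.541 mm
D − Pe = 40.541 − 18.8 = 21.741 mm
Gross irrigation = 21.741 / 0.85 = 25.578 mm

25.6 mm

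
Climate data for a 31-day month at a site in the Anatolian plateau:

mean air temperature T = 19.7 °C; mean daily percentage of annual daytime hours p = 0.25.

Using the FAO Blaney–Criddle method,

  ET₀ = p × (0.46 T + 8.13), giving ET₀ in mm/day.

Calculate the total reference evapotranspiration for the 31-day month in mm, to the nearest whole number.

ET₀ = 0.25 × (0.46 × 19.7 + 8.13) = 0.25 × 17.192 = 4.2980 mm/d
Monthly total = 4.2980 × 31 = 133.238 mm

133 mm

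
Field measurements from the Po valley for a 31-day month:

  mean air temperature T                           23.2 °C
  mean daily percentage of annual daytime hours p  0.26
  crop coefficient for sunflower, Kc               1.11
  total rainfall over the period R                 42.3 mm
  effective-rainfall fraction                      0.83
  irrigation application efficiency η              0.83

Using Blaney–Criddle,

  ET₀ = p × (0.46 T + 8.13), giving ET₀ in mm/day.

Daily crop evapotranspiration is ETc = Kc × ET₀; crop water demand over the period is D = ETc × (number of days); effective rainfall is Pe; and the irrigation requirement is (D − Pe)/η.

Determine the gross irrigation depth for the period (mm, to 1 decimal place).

ET₀ = 0.26 × (0.46 × 23.2 + 8.13) = 0.26 × 18.802 = 4.8885 mm/d
ETc = Kc × ET₀ = 1.11 × 4.8885 = 5.4262 mm/d
Crop demand D = ETc × 31 d = 5.4262 × 31 = 168.212 mm
Pe = 0.83 × 42.3 = 35.109 mm
D − Pe = 168.212 − 35.109 = 133.103 mm
Gross irrigation = 133.103 / 0.83 = 160.365 mm

160.4 mm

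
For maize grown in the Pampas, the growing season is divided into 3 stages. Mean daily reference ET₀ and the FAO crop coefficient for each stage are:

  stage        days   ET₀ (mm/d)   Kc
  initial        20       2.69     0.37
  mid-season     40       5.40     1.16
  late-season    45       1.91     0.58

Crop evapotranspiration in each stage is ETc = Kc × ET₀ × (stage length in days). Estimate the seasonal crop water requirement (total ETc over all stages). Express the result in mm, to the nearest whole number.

initial: 0.37 × 2.69 × 20 = 19.91 mm
mid-season: 1.16 × 5.40 × 40 = 250.56 mm
late-season: 0.58 × 1.91 × 45 = 49.85 mm
Seasonal total = 320.32 mm

320 mm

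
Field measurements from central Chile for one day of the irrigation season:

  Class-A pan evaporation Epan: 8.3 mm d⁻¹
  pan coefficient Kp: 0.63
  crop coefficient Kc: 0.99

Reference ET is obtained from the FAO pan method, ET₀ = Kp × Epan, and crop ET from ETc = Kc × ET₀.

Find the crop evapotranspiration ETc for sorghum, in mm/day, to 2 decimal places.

5.18 mm/day

ET₀ = 0.63 × 8.3 = 5.2290 mm/d
ETc = Kc × ET₀ = 0.99 × 5.2290 = 5.1767 mm/d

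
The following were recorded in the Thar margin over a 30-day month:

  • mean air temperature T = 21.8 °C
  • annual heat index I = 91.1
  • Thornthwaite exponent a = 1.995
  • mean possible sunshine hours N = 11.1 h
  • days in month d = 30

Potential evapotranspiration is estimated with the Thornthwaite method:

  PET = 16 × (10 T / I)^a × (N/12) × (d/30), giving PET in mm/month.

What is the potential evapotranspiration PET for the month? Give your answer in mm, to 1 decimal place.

10T/I = 10 × 21.8 / 91.1 = 2.3930
(10T/I)^a = 2.3930^1.995 = 5.7015
Uncorrected PET = 16 × 5.7015 = 91.224 mm
Correction = (N/12)(d/30) = (11.1/12)(30/30) = 0.9250
PET = 91.224 × 0.9250 = 84.382 mm/month

84.4 mm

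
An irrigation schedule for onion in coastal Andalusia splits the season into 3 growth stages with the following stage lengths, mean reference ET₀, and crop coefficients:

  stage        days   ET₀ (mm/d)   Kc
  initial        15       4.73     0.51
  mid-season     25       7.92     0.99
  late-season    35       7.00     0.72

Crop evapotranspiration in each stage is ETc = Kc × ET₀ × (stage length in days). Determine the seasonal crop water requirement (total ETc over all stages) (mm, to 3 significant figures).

409 mm

initial: 0.51 × 4.73 × 15 = 36.18 mm
mid-season: 0.99 × 7.92 × 25 = 196.02 mm
late-season: 0.72 × 7.00 × 35 = 176.40 mm
Seasonal total = 408.60 mm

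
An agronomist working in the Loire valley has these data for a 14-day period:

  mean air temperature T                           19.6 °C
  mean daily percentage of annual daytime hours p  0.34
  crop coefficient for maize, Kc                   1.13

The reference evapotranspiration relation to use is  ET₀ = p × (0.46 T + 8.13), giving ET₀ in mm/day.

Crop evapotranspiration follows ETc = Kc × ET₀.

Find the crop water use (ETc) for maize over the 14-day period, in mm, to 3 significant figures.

92.2 mm

ET₀ = 0.34 × (0.46 × 19.6 + 8.13) = 0.34 × 17.146 = 5.8296 mm/d
ETc = Kc × ET₀ = 1.13 × 5.8296 = 6.5874 mm/d
Over 14 days: 6.5874 × 14 = 92.224 mm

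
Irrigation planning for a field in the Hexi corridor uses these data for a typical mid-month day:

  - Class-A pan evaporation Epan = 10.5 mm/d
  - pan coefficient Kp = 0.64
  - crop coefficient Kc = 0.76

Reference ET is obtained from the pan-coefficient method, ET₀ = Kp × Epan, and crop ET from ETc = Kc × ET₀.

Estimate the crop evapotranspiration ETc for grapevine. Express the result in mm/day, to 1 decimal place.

5.1 mm/day

ET₀ = 0.64 × 10.5 = 6.7200 mm/d
ETc = Kc × ET₀ = 0.76 × 6.7200 = 5.1072 mm/d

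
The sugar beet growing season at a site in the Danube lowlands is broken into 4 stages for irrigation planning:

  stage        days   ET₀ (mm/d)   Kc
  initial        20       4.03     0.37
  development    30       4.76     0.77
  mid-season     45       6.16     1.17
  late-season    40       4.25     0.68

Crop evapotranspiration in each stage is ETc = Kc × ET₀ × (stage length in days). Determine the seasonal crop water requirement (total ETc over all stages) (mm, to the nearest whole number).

initial: 0.37 × 4.03 × 20 = 29.82 mm
development: 0.77 × 4.76 × 30 = 109.96 mm
mid-season: 1.17 × 6.16 × 45 = 324.32 mm
late-season: 0.68 × 4.25 × 40 = 115.60 mm
Seasonal total = 579.70 mm

580 mm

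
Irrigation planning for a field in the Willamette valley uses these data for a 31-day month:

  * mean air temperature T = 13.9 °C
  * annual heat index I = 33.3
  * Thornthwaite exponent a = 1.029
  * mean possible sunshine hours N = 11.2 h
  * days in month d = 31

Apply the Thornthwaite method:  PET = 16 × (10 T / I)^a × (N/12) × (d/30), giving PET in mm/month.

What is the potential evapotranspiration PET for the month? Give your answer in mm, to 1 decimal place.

67.1 mm

10T/I = 10 × 13.9 / 33.3 = 4.1742
(10T/I)^a = 4.1742^1.029 = 4.3508
Uncorrected PET = 16 × 4.3508 = 69.613 mm
Correction = (N/12)(d/30) = (11.2/12)(31/30) = 0.9644
PET = 69.613 × 0.9644 = 67.135 mm/month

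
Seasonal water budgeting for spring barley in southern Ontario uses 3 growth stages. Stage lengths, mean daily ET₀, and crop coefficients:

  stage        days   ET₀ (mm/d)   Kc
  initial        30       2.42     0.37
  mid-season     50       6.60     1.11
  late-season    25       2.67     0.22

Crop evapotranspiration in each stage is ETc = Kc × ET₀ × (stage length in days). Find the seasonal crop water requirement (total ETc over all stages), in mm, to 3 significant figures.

408 mm

initial: 0.37 × 2.42 × 30 = 26.86 mm
mid-season: 1.11 × 6.60 × 50 = 366.30 mm
late-season: 0.22 × 2.67 × 25 = 14.69 mm
Seasonal total = 407.85 mm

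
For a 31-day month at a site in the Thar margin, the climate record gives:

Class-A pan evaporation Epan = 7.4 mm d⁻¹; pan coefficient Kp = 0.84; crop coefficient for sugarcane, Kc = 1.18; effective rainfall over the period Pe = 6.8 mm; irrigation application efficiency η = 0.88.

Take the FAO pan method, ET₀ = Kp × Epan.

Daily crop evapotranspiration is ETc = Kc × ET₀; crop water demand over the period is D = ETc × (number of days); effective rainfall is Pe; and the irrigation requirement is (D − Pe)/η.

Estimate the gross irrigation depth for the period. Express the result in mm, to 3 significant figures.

251 mm

ET₀ = 0.84 × 7.4 = 6.2160 mm/d
ETc = Kc × ET₀ = 1.18 × 6.2160 = 7.3349 mm/d
Crop demand D = ETc × 31 d = 7.3349 × 31 = 227.382 mm
D − Pe = 227.382 − 6.8 = 220.582 mm
Gross irrigation = 220.582 / 0.88 = 250.661 mm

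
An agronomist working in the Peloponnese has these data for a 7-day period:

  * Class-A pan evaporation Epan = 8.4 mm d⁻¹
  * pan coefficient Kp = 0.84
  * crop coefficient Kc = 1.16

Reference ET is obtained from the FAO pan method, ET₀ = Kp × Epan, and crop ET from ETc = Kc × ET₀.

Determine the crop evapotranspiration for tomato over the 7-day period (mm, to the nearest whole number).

57 mm

ET₀ = 0.84 × 8.4 = 7.0560 mm/d
ETc = Kc × ET₀ = 1.16 × 7.0560 = 8.1850 mm/d
Over 7 days: 8.1850 × 7 = 57.295 mm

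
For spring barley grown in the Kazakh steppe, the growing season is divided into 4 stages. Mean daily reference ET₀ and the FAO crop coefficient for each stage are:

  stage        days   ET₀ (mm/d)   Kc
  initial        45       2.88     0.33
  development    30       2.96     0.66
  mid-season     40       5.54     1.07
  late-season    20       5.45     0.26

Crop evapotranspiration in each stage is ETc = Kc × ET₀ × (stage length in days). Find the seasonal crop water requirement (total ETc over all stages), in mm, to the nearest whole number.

367 mm

initial: 0.33 × 2.88 × 45 = 42.77 mm
development: 0.66 × 2.96 × 30 = 58.61 mm
mid-season: 1.07 × 5.54 × 40 = 237.11 mm
late-season: 0.26 × 5.45 × 20 = 28.34 mm
Seasonal total = 366.83 mm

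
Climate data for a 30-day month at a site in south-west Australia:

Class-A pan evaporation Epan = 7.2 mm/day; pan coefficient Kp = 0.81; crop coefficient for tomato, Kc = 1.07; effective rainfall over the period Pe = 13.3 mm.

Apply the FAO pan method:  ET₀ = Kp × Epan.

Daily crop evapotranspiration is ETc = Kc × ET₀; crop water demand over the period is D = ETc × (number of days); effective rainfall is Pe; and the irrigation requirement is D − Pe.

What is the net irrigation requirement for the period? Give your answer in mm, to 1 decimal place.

173.9 mm

ET₀ = 0.81 × 7.2 = 5.8320 mm/d
ETc = Kc × ET₀ = 1.07 × 5.8320 = 6.2402 mm/d
Crop demand D = ETc × 30 d = 6.2402 × 30 = 187.206 mm
D − Pe = 187.206 − 13.3 = 173.906 mm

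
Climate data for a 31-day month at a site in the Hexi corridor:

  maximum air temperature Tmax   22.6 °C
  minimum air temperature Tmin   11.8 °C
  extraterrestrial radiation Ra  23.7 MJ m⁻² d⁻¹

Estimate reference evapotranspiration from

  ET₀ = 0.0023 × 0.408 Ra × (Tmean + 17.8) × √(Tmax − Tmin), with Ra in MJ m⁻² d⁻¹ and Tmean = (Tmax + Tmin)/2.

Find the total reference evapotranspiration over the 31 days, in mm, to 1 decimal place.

79.3 mm

Tmean = (22.6 + 11.8)/2 = 17.20 °C
0.408 Ra = 0.408 × 23.7 = 9.6696 mm/d equivalent
ET₀ = 0.0023 × 9.6696 × (17.20 + 17.8) × √10.8 = 0.0023 × 9.6696 × 35.00 × 3.2863 = 2.5581 mm/d
Over 31 days: 2.5581 × 31 = 79.301 mm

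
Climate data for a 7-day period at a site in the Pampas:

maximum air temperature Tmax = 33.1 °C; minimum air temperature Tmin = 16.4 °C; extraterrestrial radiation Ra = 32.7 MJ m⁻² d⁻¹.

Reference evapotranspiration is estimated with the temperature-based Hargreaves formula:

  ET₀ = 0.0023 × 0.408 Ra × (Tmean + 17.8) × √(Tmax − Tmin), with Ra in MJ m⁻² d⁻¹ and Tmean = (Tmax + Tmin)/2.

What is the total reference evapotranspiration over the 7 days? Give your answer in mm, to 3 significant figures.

Tmean = (33.1 + 16.4)/2 = 24.75 °C
0.408 Ra = 0.408 × 32.7 = 13.3416 mm/d equivalent
ET₀ = 0.0023 × 13.3416 × (24.75 + 17.8) × √16.7 = 0.0023 × 13.3416 × 42.55 × 4.0866 = 5.3358 mm/d
Over 7 days: 5.3358 × 7 = 37.351 mm

37.4 mm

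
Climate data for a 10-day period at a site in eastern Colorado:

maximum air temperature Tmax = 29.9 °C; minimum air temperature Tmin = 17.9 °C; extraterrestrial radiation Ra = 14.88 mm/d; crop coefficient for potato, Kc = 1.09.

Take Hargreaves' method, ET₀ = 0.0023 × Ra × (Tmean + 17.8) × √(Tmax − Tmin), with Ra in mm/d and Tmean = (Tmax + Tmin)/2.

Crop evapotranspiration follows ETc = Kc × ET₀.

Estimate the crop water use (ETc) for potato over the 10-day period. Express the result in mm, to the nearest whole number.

54 mm

Tmean = (29.9 + 17.9)/2 = 23.90 °C
ET₀ = 0.0023 × 14.88 × (23.90 + 17.8) × √12.0 = 0.0023 × 14.88 × 41.70 × 3.4641 = 4.9438 mm/d
ETc = Kc × ET₀ = 1.09 × 4.9438 = 5.3887 mm/d
Over 10 days: 5.3887 × 10 = 53.887 mm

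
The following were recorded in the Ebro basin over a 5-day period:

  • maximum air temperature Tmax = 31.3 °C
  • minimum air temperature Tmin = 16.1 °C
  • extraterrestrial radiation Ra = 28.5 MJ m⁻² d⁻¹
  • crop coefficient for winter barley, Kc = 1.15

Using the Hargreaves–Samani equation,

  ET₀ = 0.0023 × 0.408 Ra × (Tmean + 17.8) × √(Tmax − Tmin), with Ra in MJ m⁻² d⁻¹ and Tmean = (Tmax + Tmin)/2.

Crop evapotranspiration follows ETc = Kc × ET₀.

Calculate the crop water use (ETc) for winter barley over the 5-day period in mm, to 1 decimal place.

Tmean = (31.3 + 16.1)/2 = 23.70 °C
0.408 Ra = 0.408 × 28.5 = 11.6280 mm/d equivalent
ET₀ = 0.0023 × 11.6280 × (23.70 + 17.8) × √15.2 = 0.0023 × 11.6280 × 41.50 × 3.8987 = 4.3271 mm/d
ETc = Kc × ET₀ = 1.15 × 4.3271 = 4.9762 mm/d
Over 5 days: 4.9762 × 5 = 24.881 mm

24.9 mm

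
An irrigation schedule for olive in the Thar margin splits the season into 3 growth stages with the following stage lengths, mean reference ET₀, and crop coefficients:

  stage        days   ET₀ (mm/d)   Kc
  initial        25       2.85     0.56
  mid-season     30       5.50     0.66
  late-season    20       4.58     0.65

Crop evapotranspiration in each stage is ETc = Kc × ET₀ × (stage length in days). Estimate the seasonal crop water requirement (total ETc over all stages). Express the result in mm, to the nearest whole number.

208 mm

initial: 0.56 × 2.85 × 25 = 39.90 mm
mid-season: 0.66 × 5.50 × 30 = 108.90 mm
late-season: 0.65 × 4.58 × 20 = 59.54 mm
Seasonal total = 208.34 mm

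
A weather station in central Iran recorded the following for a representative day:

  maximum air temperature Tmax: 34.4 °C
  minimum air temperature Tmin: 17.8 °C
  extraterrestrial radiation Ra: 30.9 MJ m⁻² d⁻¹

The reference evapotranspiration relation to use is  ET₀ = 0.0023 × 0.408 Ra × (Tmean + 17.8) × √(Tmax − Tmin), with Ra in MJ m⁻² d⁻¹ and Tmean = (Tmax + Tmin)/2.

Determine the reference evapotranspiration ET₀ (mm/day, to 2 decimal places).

5.19 mm/day

Tmean = (34.4 + 17.8)/2 = 26.10 °C
0.408 Ra = 0.408 × 30.9 = 12.6072 mm/d equivalent
ET₀ = 0.0023 × 12.6072 × (26.10 + 17.8) × √16.6 = 0.0023 × 12.6072 × 43.90 × 4.0743 = 5.1864 mm/d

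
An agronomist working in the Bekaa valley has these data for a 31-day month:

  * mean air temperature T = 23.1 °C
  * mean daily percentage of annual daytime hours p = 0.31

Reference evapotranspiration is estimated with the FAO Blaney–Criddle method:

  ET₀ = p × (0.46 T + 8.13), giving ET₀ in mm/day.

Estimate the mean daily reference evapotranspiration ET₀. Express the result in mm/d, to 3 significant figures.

5.81 mm/d

ET₀ = 0.31 × (0.46 × 23.1 + 8.13) = 0.31 × 18.756 = 5.8144 mm/d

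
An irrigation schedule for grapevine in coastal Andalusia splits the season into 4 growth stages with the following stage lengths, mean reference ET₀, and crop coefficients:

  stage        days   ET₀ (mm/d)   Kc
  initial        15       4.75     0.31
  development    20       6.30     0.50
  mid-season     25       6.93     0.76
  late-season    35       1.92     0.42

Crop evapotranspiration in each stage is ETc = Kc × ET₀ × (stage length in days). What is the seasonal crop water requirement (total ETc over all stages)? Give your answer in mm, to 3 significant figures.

initial: 0.31 × 4.75 × 15 = 22.09 mm
development: 0.50 × 6.30 × 20 = 63.00 mm
mid-season: 0.76 × 6.93 × 25 = 131.67 mm
late-season: 0.42 × 1.92 × 35 = 28.22 mm
Seasonal total = 244.98 mm

245 mm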